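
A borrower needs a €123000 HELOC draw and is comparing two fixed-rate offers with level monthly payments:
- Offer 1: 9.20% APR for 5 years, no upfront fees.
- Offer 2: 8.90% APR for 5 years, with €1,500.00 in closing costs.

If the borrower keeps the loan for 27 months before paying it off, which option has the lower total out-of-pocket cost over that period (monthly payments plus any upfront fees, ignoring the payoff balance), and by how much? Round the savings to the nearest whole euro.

Offer 1 by €1,016

Offer 1: monthly rate = 9.2%/12 = 0.0076667; payment = 123,000 × 0.0076667 / (1 − (1+0.0076667)^−60) = €2,565.23.
Offer 2: monthly rate = 8.9%/12 = 0.0074167; payment = 123,000 × 0.0074167 / (1 − (1+0.0074167)^−60) = €2,547.31.
Over 27 months: Offer 1 costs 27 × €2,565.23 = €69,261.21; Offer 2 costs 27 × €2,547.31 + €1,500.00 = €70,277.37.
Offer 1 is cheaper by €70,277.37 − €69,261.21 = €1,016.16.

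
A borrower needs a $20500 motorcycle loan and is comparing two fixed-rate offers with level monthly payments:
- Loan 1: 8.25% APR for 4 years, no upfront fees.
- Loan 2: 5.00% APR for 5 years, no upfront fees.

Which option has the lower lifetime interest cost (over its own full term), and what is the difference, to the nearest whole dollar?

Loan 2 by $926

Loan 1: at 8.25% the monthly rate is 0.0068750, so the payment is 20,500 × 0.0068750 / (1 − 1.0068750^−48) = $502.87.
Total interest on Loan 1 = 48 × $502.87 − $20,500 = $3,637.76.
Loan 2: monthly rate = 5%/12 = 0.0041667; payment = 20,500 × 0.0041667 / (1 − (1+0.0041667)^−60) = $386.86.
Total interest on Loan 2 = 60 × $386.86 − $20,500 = $2,711.60.
Loan 2 is lower by $926.16.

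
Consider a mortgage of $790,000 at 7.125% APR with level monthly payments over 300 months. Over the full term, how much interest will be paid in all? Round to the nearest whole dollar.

$904,013

Monthly rate = 7.125%/12 = 0.0059375; payment = 790,000 × 0.0059375 / (1 − (1+0.0059375)^−300) = $5,646.71.
Total paid = 300 × $5,646.71 = $1,694,013.00; interest = $1,694,013.00 − $790,000 = $904,013.00.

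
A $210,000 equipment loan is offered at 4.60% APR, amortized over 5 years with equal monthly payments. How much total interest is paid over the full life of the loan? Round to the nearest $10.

$25,480

At 4.60% the monthly rate is 0.0038333, so the payment is 210,000 × 0.0038333 / (1 − 1.0038333^−60) = $3,924.59.
Total paid = 60 × $3,924.59 = $235,475.40; interest = $235,475.40 − $210,000 = $25,475.40.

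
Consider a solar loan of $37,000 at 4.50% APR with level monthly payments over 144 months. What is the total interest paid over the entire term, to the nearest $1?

Monthly rate = 4.5%/12 = 0.0037500; payment = 37,000 × 0.0037500 / (1 − (1+0.0037500)^−144) = $333.00.
Total paid = 144 × $333.00 = $47,952.00; interest = $47,952.00 − $37,000 = $10,952.00.

$10,952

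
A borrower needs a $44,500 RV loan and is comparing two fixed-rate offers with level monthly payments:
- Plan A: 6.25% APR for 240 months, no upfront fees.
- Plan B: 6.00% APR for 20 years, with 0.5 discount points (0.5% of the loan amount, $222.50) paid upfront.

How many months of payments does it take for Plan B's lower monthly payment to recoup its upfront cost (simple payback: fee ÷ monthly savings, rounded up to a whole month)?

35 months

Plan A: at 6.25% the monthly rate is 0.0052083, so the payment is 44,500 × 0.0052083 / (1 − 1.0052083^−240) = $325.26.
Plan B: monthly rate = 6%/12 = 0.0050000; payment = 44,500 × 0.0050000 / (1 − (1+0.0050000)^−240) = $318.81.
Monthly savings = $325.26 − $318.81 = $6.45.
Break-even = $222.50 / $6.45 = 34.50 → 35 months.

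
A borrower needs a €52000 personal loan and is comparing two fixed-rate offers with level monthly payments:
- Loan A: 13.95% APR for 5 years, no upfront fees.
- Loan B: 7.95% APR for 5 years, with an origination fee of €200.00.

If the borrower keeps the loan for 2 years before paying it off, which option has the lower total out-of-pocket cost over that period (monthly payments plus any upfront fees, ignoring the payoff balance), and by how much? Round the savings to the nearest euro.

Loan B by €3,531

Loan A: at 13.95% the monthly rate is 0.0116250, so the payment is 52,000 × 0.0116250 / (1 − 1.0116250^−60) = €1,208.60.
Loan B: monthly rate = 7.95%/12 = 0.0066250; payment = 52,000 × 0.0066250 / (1 − (1+0.0066250)^−60) = €1,053.13.
Over 24 months: Loan A costs 24 × €1,208.60 = €29,006.40; Loan B costs 24 × €1,053.13 + €200.00 = €25,475.12.
Loan B is cheaper by €29,006.40 − €25,475.12 = €3,531.28.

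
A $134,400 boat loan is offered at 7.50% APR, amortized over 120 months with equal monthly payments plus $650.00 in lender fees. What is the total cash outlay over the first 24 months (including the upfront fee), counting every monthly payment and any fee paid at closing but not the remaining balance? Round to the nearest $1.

At 7.50% the monthly rate is 0.0062500, so the payment is 134,400 × 0.0062500 / (1 − 1.0062500^−120) = $1,595.35.
Total outlay = 24 × $1,595.35 + $650.00 = $38,938.40.

$38,938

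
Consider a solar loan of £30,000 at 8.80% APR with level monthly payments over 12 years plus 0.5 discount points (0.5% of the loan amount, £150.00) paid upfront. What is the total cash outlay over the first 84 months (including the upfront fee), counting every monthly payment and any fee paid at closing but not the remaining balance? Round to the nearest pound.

At 8.80% the monthly rate is 0.0073333, so the payment is 30,000 × 0.0073333 / (1 − 1.0073333^−144) = £338.04.
Total outlay = 84 × £338.04 + £150.00 = £28,545.36.

£28,545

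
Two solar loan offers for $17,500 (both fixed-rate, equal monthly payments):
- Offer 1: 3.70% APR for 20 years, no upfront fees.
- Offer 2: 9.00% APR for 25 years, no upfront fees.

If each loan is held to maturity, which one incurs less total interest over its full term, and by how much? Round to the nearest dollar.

Offer 1: at 3.70% the monthly rate is 0.0030833, so the payment is 17,500 × 0.0030833 / (1 − 1.0030833^−240) = $103.30.
Total interest on Offer 1 = 240 × $103.30 − $17,500 = $7,292.00.
Offer 2: at 9.00% the monthly rate is 0.0075000, so the payment is 17,500 × 0.0075000 / (1 − 1.0075000^−300) = $146.86.
Total interest on Offer 2 = 300 × $146.86 − $17,500 = $26,558.00.
Offer 1 is lower by $19,266.00.

Offer 1 by $19,266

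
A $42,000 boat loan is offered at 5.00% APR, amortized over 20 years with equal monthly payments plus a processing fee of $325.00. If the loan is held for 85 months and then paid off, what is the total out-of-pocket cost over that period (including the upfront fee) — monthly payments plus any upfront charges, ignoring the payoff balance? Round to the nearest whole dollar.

$23,885

At 5.00% the monthly rate is 0.0041667, so the payment is 42,000 × 0.0041667 / (1 − 1.0041667^−240) = $277.18.
Total outlay = 85 × $277.18 + $325.00 = $23,885.30.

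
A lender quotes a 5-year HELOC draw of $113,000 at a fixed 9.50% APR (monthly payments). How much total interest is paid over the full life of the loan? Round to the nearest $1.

$29,393

At 9.50% the monthly rate is 0.0079167, so the payment is 113,000 × 0.0079167 / (1 − 1.0079167^−60) = $2,373.21.
Total paid = 60 × $2,373.21 = $142,392.60; interest = $142,392.60 − $113,000 = $29,392.60.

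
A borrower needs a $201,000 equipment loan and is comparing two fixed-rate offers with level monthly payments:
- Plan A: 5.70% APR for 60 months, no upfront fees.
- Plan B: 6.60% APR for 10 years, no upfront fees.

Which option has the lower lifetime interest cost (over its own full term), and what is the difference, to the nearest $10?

Plan A: at 5.70% the monthly rate is 0.0047500, so the payment is 201,000 × 0.0047500 / (1 − 1.0047500^−60) = $3,857.92.
Total interest on Plan A = 60 × $3,857.92 − $201,000 = $30,475.20.
Plan B: at 6.60% the monthly rate is 0.0055000, so the payment is 201,000 × 0.0055000 / (1 − 1.0055000^−120) = $2,292.55.
Total interest on Plan B = 120 × $2,292.55 − $201,000 = $74,106.00.
Plan A is lower by $43,630.80.

Plan A by $43,630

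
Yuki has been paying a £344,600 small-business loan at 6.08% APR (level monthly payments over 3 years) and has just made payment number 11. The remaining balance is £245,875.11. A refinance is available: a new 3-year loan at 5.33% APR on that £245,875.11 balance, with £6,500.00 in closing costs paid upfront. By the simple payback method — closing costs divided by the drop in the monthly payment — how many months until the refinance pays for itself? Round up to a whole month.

3 months

Current payment = 344,600 × 6.08%/12 / (1 − (1+0.0050667)^−36) = £10,495.90.
Refinanced payment = 245,875.11 × 0.0044417 / (1 − (1+0.0044417)^−36) = £7,405.58.
Monthly savings = £10,495.90 − £7,405.58 = £3,090.32.
Break-even = £6,500.00 / £3,090.32 = 2.10 → 3 months.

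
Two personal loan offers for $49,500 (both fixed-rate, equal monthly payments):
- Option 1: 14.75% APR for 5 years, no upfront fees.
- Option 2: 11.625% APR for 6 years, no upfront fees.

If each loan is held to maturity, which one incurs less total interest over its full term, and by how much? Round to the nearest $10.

Option 2 by $1,280

Option 1: at 14.75% the monthly rate is 0.0122917, so the payment is 49,500 × 0.0122917 / (1 − 1.0122917^−60) = $1,171.12.
Total interest on Option 1 = 60 × $1,171.12 − $49,500 = $20,767.20.
Option 2: at 11.625% the monthly rate is 0.0096875, so the payment is 49,500 × 0.0096875 / (1 − 1.0096875^−72) = $958.11.
Total interest on Option 2 = 72 × $958.11 − $49,500 = $19,483.92.
Option 2 is lower by $1,283.28.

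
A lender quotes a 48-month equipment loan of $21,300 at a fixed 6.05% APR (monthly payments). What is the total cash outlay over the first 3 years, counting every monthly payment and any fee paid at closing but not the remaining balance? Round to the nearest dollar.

$18,026

Monthly rate = 6.05%/12 = 0.0050417; payment = 21,300 × 0.0050417 / (1 − (1+0.0050417)^−48) = $500.72.
Total outlay = 36 × $500.72 = $18,025.92.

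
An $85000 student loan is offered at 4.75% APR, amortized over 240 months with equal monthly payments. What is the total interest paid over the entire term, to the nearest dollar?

$46,830

Monthly rate = 4.75%/12 = 0.0039583; payment = 85,000 × 0.0039583 / (1 − (1+0.0039583)^−240) = $549.29.
Total paid = 240 × $549.29 = $131,829.60; interest = $131,829.60 − $85,000 = $46,829.60.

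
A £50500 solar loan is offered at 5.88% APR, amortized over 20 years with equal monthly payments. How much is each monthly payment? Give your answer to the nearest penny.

Monthly rate = 5.88%/12 = 0.0049000; payment = 50,500 × 0.0049000 / (1 − (1+0.0049000)^−240) = £358.31.

£358.31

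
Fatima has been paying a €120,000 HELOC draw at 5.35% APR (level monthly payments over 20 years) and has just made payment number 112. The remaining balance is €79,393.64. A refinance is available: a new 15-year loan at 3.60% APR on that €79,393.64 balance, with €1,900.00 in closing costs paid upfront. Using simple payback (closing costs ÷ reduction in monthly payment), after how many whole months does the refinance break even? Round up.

Current payment = 120,000 × 5.35%/12 / (1 − (1+0.0044583)^−240) = €815.33.
Refinanced payment = 79,393.64 × 0.0030000 / (1 − (1+0.0030000)^−180) = €571.48.
Monthly savings = €815.33 − €571.48 = €243.85.
Break-even = €1,900.00 / €243.85 = 7.79 → 8 months.

8 months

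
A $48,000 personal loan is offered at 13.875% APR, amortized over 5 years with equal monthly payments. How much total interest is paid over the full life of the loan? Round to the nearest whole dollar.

$18,826

Monthly rate = 13.875%/12 = 0.0115625; payment = 48,000 × 0.0115625 / (1 − (1+0.0115625)^−60) = $1,113.77.
Total paid = 60 × $1,113.77 = $66,826.20; interest = $66,826.20 − $48,000 = $18,826.20.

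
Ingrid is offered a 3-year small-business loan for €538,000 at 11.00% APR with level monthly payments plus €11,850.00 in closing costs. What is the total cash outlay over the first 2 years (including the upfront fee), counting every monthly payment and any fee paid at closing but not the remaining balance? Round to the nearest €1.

Monthly rate = 11%/12 = 0.0091667; payment = 538,000 × 0.0091667 / (1 − (1+0.0091667)^−36) = €17,613.43.
Total outlay = 24 × €17,613.43 + €11,850.00 = €434,572.32.

€434,572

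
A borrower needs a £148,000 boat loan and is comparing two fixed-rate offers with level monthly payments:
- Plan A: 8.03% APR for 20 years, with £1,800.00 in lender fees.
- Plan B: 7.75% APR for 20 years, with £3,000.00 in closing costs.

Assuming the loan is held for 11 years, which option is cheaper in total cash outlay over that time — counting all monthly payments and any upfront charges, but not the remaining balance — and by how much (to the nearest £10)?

Plan B by £2,190

Plan A: at 8.03% the monthly rate is 0.0066917, so the payment is 148,000 × 0.0066917 / (1 − 1.0066917^−240) = £1,240.70.
Plan B: at 7.75% the monthly rate is 0.0064583, so the payment is 148,000 × 0.0064583 / (1 − 1.0064583^−240) = £1,215.00.
Over 132 months: Plan A costs 132 × £1,240.70 + £1,800.00 = £165,572.40; Plan B costs 132 × £1,215.00 + £3,000.00 = £163,380.00.
Plan B is cheaper by £165,572.40 − £163,380.00 = £2,192.40.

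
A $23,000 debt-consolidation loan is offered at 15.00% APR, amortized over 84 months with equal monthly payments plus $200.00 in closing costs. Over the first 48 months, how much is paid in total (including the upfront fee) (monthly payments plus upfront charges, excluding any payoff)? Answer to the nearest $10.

$21,500

Monthly rate = 15%/12 = 0.0125000; payment = 23,000 × 0.0125000 / (1 − (1+0.0125000)^−84) = $443.83.
Total outlay = 48 × $443.83 + $200.00 = $21,503.84.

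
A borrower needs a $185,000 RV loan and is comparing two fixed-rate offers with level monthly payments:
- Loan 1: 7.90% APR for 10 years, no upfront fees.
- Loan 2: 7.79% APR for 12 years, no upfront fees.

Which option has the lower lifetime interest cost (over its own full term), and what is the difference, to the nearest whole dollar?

Loan 1 by $17,131

Loan 1: at 7.90% the monthly rate is 0.0065833, so the payment is 185,000 × 0.0065833 / (1 − 1.0065833^−120) = $2,234.80.
Total interest on Loan 1 = 120 × $2,234.80 − $185,000 = $83,176.00.
Loan 2: monthly rate = 7.79%/12 = 0.0064917; payment = 185,000 × 0.0064917 / (1 − (1+0.0064917)^−144) = $1,981.30.
Total interest on Loan 2 = 144 × $1,981.30 − $185,000 = $100,307.20.
Loan 1 is lower by $17,131.20.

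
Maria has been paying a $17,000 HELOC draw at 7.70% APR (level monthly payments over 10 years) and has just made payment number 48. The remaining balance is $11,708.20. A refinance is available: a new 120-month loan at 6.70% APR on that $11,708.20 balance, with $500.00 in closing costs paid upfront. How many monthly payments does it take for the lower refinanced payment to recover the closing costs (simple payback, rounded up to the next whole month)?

8 months

Current payment = 17,000 × 7.7%/12 / (1 − (1+0.0064167)^−120) = $203.57.
Refinanced payment = 11,708.20 × 0.0055833 / (1 − (1+0.0055833)^−120) = $134.14.
Monthly savings = $203.57 − $134.14 = $69.43.
Break-even = $500.00 / $69.43 = 7.20 → 8 months.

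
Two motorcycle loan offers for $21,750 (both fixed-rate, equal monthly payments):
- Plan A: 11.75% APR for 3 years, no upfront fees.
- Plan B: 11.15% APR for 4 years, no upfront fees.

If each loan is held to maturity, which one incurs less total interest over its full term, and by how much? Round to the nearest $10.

Plan A: monthly rate = 11.75%/12 = 0.0097917; payment = 21,750 × 0.0097917 / (1 − (1+0.0097917)^−36) = $719.82.
Total interest on Plan A = 36 × $719.82 − $21,750 = $4,163.52.
Plan B: monthly rate = 11.15%/12 = 0.0092917; payment = 21,750 × 0.0092917 / (1 − (1+0.0092917)^−48) = $563.73.
Total interest on Plan B = 48 × $563.73 − $21,750 = $5,309.04.
Plan A is lower by $1,145.52.

Plan A by $1,150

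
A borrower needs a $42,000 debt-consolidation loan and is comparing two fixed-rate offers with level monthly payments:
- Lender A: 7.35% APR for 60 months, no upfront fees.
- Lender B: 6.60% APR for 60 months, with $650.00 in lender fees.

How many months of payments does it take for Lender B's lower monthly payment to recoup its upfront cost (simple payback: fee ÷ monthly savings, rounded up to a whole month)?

44 months

Lender A: monthly rate = 7.35%/12 = 0.0061250; payment = 42,000 × 0.0061250 / (1 − (1+0.0061250)^−60) = $838.60.
Lender B: monthly rate = 6.6%/12 = 0.0055000; payment = 42,000 × 0.0055000 / (1 − (1+0.0055000)^−60) = $823.75.
Monthly savings = $838.60 − $823.75 = $14.85.
Break-even = $650.00 / $14.85 = 43.77 → 44 months.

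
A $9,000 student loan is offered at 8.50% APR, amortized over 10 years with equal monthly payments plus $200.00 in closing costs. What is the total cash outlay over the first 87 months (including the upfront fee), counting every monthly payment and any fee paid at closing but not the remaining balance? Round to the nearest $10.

At 8.50% the monthly rate is 0.0070833, so the payment is 9,000 × 0.0070833 / (1 − 1.0070833^−120) = $111.59.
Total outlay = 87 × $111.59 + $200.00 = $9,908.33.

$9,910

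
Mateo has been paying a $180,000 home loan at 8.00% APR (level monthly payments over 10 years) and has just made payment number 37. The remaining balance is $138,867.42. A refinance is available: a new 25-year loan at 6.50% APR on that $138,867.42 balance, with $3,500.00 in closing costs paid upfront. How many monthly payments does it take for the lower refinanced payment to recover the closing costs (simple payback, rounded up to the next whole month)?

Current payment = 180,000 × 8%/12 / (1 − (1+0.0066667)^−120) = $2,183.90.
Refinanced payment = 138,867.42 × 0.0054167 / (1 − (1+0.0054167)^−300) = $937.64.
Monthly savings = $2,183.90 − $937.64 = $1,246.26.
Break-even = $3,500.00 / $1,246.26 = 2.81 → 3 months.

3 months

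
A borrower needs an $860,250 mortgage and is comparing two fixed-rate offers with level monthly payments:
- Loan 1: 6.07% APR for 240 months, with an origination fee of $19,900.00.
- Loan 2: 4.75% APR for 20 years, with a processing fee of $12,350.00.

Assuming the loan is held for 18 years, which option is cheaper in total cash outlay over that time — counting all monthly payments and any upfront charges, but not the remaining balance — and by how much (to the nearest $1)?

Loan 1: at 6.07% the monthly rate is 0.0050583, so the payment is 860,250 × 0.0050583 / (1 − 1.0050583^−240) = $6,197.89.
Loan 2: at 4.75% the monthly rate is 0.0039583, so the payment is 860,250 × 0.0039583 / (1 − 1.0039583^−240) = $5,559.14.
Over 216 months: Loan 1 costs 216 × $6,197.89 + $19,900.00 = $1,358,644.24; Loan 2 costs 216 × $5,559.14 + $12,350.00 = $1,213,124.24.
Loan 2 is cheaper by $1,358,644.24 − $1,213,124.24 = $145,520.00.

Loan 2 by $145,520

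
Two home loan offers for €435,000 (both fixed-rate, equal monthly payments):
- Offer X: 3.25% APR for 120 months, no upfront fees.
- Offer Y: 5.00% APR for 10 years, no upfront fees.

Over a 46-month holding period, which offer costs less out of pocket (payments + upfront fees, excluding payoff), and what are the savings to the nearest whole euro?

Offer X: monthly rate = 3.25%/12 = 0.0027083; payment = 435,000 × 0.0027083 / (1 − (1+0.0027083)^−120) = €4,250.78.
Offer Y: monthly rate = 5%/12 = 0.0041667; payment = 435,000 × 0.0041667 / (1 − (1+0.0041667)^−120) = €4,613.85.
Over 46 months: Offer X costs 46 × €4,250.78 = €195,535.88; Offer Y costs 46 × €4,613.85 = €212,237.10.
Offer X is cheaper by €212,237.10 − €195,535.88 = €16,701.22.

Offer X by €16,701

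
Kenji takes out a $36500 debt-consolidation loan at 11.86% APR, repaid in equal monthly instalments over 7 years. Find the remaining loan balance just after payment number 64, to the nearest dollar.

With monthly rate i = 11.86%/12 = 0.0098833, the balance after k of n payments is P · [(1+i)^n − (1+i)^k] / [(1+i)^n − 1].
(1+0.0098833)^84 = 2.28444764 and (1+0.0098833)^64 = 1.87653691, so the balance is 36,500 × (2.28444764 − 1.87653691) / (2.28444764 − 1) = $11,591.55.

$11,592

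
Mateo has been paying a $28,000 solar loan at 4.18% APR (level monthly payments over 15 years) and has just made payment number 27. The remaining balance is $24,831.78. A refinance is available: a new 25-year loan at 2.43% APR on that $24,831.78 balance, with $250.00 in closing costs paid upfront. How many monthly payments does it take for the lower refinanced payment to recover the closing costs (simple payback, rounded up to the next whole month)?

Current payment = 28,000 × 4.18%/12 / (1 − (1+0.0034833)^−180) = $209.65.
Refinanced payment = 24,831.78 × 0.0020250 / (1 − (1+0.0020250)^−300) = $110.53.
Monthly savings = $209.65 − $110.53 = $99.12.
Break-even = $250.00 / $99.12 = 2.52 → 3 months.

3 months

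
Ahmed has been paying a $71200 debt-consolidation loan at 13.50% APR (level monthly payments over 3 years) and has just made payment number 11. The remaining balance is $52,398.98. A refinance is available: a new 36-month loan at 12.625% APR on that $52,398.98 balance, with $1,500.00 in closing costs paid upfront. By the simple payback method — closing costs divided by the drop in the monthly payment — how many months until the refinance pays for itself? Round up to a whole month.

Current payment = 71,200 × 13.5%/12 / (1 − (1+0.0112500)^−36) = $2,416.19.
Refinanced payment = 52,398.98 × 0.0105208 / (1 − (1+0.0105208)^−36) = $1,756.08.
Monthly savings = $2,416.19 − $1,756.08 = $660.11.
Break-even = $1,500.00 / $660.11 = 2.27 → 3 months.

3 months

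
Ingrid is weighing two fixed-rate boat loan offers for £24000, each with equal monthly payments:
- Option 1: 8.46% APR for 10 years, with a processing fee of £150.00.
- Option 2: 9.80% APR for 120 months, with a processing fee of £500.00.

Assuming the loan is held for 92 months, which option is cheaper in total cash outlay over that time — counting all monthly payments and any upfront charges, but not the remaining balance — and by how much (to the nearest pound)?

Option 1 by £1,956

Option 1: monthly rate = 8.46%/12 = 0.0070500; payment = 24,000 × 0.0070500 / (1 − (1+0.0070500)^−120) = £297.05.
Option 2: at 9.80% the monthly rate is 0.0081667, so the payment is 24,000 × 0.0081667 / (1 − 1.0081667^−120) = £314.51.
Over 92 months: Option 1 costs 92 × £297.05 + £150.00 = £27,478.60; Option 2 costs 92 × £314.51 + £500.00 = £29,434.92.
Option 1 is cheaper by £29,434.92 − £27,478.60 = £1,956.32.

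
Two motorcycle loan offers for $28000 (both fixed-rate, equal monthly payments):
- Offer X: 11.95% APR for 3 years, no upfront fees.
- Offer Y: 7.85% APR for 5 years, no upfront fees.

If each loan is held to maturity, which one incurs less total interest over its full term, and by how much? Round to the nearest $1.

Offer X by $488

Offer X: monthly rate = 11.95%/12 = 0.0099583; payment = 28,000 × 0.0099583 / (1 − (1+0.0099583)^−36) = $929.33.
Total interest on Offer X = 36 × $929.33 − $28,000 = $5,455.88.
Offer Y: at 7.85% the monthly rate is 0.0065417, so the payment is 28,000 × 0.0065417 / (1 − 1.0065417^−60) = $565.73.
Total interest on Offer Y = 60 × $565.73 − $28,000 = $5,943.80.
Offer X is lower by $487.92.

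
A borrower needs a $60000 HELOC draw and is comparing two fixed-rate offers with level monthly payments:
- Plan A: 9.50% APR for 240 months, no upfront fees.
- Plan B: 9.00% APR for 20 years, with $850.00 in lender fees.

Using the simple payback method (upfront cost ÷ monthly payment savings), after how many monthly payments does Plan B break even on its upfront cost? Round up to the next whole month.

Plan A: at 9.50% the monthly rate is 0.0079167, so the payment is 60,000 × 0.0079167 / (1 − 1.0079167^−240) = $559.28.
Plan B: monthly rate = 9%/12 = 0.0075000; payment = 60,000 × 0.0075000 / (1 − (1+0.0075000)^−240) = $539.84.
Monthly savings = $559.28 − $539.84 = $19.44.
Break-even = $850.00 / $19.44 = 43.72 → 44 months.

44 months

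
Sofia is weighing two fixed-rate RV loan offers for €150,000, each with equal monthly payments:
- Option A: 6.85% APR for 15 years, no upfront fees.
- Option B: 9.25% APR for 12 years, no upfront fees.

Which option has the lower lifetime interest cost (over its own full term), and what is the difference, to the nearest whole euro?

Option A: at 6.85% the monthly rate is 0.0057083, so the payment is 150,000 × 0.0057083 / (1 − 1.0057083^−180) = €1,335.69.
Total interest on Option A = 180 × €1,335.69 − €150,000 = €90,424.20.
Option B: at 9.25% the monthly rate is 0.0077083, so the payment is 150,000 × 0.0077083 / (1 − 1.0077083^−144) = €1,728.23.
Total interest on Option B = 144 × €1,728.23 − €150,000 = €98,865.12.
Option A is lower by €8,440.92.

Option A by €8,441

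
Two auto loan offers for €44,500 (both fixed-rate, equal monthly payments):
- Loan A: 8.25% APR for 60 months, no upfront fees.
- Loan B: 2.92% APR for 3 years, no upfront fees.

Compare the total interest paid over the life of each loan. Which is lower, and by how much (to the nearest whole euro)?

Loan A: at 8.25% the monthly rate is 0.0068750, so the payment is 44,500 × 0.0068750 / (1 − 1.0068750^−60) = €907.63.
Total interest on Loan A = 60 × €907.63 − €44,500 = €9,957.80.
Loan B: at 2.92% the monthly rate is 0.0024333, so the payment is 44,500 × 0.0024333 / (1 − 1.0024333^−36) = €1,292.55.
Total interest on Loan B = 36 × €1,292.55 − €44,500 = €2,031.80.
Loan B is lower by €7,926.00.

Loan B by €7,926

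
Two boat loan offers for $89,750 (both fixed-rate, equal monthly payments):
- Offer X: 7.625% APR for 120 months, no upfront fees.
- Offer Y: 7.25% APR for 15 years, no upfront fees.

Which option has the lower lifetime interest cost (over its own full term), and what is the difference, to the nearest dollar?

Offer X by $18,927

Offer X: monthly rate = 7.625%/12 = 0.0063542; payment = 89,750 × 0.0063542 / (1 − (1+0.0063542)^−120) = $1,071.21.
Total interest on Offer X = 120 × $1,071.21 − $89,750 = $38,795.20.
Offer Y: monthly rate = 7.25%/12 = 0.0060417; payment = 89,750 × 0.0060417 / (1 − (1+0.0060417)^−180) = $819.29.
Total interest on Offer Y = 180 × $819.29 − $89,750 = $57,722.20.
Offer X is lower by $18,927.00.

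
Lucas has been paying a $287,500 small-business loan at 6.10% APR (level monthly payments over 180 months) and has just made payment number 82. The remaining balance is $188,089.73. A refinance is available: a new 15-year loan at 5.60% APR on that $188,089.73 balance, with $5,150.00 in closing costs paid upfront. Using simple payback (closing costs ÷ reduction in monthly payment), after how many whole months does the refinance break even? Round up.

Current payment = 287,500 × 6.1%/12 / (1 − (1+0.0050833)^−180) = $2,441.65.
Refinanced payment = 188,089.73 × 0.0046667 / (1 − (1+0.0046667)^−180) = $1,546.85.
Monthly savings = $2,441.65 − $1,546.85 = $894.80.
Break-even = $5,150.00 / $894.80 = 5.76 → 6 months.

6 months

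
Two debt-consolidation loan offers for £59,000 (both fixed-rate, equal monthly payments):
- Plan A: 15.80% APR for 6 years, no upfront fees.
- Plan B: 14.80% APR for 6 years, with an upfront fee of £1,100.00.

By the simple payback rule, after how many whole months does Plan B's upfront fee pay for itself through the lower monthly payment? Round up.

Plan A: at 15.80% the monthly rate is 0.0131667, so the payment is 59,000 × 0.0131667 / (1 − 1.0131667^−72) = £1,273.33.
Plan B: monthly rate = 14.8%/12 = 0.0123333; payment = 59,000 × 0.0123333 / (1 − (1+0.0123333)^−72) = £1,241.16.
Monthly savings = £1,273.33 − £1,241.16 = £32.17.
Break-even = £1,100.00 / £32.17 = 34.19 → 35 months.

35 months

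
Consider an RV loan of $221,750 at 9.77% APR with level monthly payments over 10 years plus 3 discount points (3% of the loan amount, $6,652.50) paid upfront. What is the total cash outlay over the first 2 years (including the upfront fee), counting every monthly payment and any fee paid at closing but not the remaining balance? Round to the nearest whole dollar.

Monthly rate = 9.77%/12 = 0.0081417; payment = 221,750 × 0.0081417 / (1 − (1+0.0081417)^−120) = $2,902.27.
Total outlay = 24 × $2,902.27 + $6,652.50 = $76,306.98.

$76,307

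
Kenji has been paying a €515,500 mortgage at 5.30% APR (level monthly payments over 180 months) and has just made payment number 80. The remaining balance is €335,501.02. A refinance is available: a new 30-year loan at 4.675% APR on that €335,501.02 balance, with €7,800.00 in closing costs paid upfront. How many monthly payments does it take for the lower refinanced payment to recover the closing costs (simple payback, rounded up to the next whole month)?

4 months

Current payment = 515,500 × 5.3%/12 / (1 − (1+0.0044167)^−180) = €4,157.55.
Refinanced payment = 335,501.02 × 0.0038958 / (1 − (1+0.0038958)^−360) = €1,735.00.
Monthly savings = €4,157.55 − €1,735.00 = €2,422.55.
Break-even = €7,800.00 / €2,422.55 = 3.22 → 4 months.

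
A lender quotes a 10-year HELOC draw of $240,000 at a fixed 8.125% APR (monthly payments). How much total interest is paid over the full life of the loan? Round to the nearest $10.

$111,330

Monthly rate = 8.125%/12 = 0.0067708; payment = 240,000 × 0.0067708 / (1 − (1+0.0067708)^−120) = $2,927.74.
Total paid = 120 × $2,927.74 = $351,328.80; interest = $351,328.80 − $240,000 = $111,328.80.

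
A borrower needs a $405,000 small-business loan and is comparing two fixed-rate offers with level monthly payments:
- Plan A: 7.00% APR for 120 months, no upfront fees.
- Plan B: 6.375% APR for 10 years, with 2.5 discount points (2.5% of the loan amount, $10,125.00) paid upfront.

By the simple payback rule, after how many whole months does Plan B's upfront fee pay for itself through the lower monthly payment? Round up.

Plan A: at 7.00% the monthly rate is 0.0058333, so the payment is 405,000 × 0.0058333 / (1 − 1.0058333^−120) = $4,702.39.
Plan B: monthly rate = 6.375%/12 = 0.0053125; payment = 405,000 × 0.0053125 / (1 − (1+0.0053125)^−120) = $4,572.98.
Monthly savings = $4,702.39 − $4,572.98 = $129.41.
Break-even = $10,125.00 / $129.41 = 78.24 → 79 months.

79 months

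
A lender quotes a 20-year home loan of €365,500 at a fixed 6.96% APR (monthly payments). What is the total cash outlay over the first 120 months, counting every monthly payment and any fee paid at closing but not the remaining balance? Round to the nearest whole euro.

Monthly rate = 6.96%/12 = 0.0058000; payment = 365,500 × 0.0058000 / (1 − (1+0.0058000)^−240) = €2,824.95.
Total outlay = 120 × €2,824.95 = €338,994.00.

€338,994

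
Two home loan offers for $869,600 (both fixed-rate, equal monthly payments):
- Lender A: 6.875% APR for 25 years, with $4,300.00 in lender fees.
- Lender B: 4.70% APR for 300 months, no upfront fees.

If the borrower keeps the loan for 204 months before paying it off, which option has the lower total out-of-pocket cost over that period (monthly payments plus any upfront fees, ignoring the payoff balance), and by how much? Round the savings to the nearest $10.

Lender A: at 6.875% the monthly rate is 0.0057292, so the payment is 869,600 × 0.0057292 / (1 − 1.0057292^−300) = $6,076.98.
Lender B: monthly rate = 4.7%/12 = 0.0039167; payment = 869,600 × 0.0039167 / (1 − (1+0.0039167)^−300) = $4,932.76.
Over 204 months: Lender A costs 204 × $6,076.98 + $4,300.00 = $1,244,003.92; Lender B costs 204 × $4,932.76 = $1,006,283.04.
Lender B is cheaper by $1,244,003.92 − $1,006,283.04 = $237,720.88.

Lender B by $237,720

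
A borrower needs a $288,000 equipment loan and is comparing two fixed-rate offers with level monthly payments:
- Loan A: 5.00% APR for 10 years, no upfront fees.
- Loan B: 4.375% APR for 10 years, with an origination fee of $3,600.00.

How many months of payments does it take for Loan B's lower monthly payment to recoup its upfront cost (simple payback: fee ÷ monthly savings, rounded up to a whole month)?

Loan A: monthly rate = 5%/12 = 0.0041667; payment = 288,000 × 0.0041667 / (1 − (1+0.0041667)^−120) = $3,054.69.
Loan B: monthly rate = 4.375%/12 = 0.0036458; payment = 288,000 × 0.0036458 / (1 − (1+0.0036458)^−120) = $2,967.46.
Monthly savings = $3,054.69 − $2,967.46 = $87.23.
Break-even = $3,600.00 / $87.23 = 41.27 → 42 months.

42 months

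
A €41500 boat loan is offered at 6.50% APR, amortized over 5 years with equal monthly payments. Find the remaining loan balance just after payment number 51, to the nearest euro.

€7,114

With monthly rate i = 6.5%/12 = 0.0054167, the balance after k of n payments is P · [(1+i)^n − (1+i)^k] / [(1+i)^n − 1].
(1+0.0054167)^60 = 1.38281732 and (1+0.0054167)^51 = 1.31719505, so the balance is 41,500 × (1.38281732 − 1.31719505) / (1.38281732 − 1) = €7,113.90.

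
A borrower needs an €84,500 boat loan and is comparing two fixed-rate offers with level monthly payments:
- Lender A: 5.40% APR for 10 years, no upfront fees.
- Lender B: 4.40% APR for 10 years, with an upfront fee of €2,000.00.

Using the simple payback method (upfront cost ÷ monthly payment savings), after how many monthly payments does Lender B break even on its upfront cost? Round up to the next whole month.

Lender A: monthly rate = 5.4%/12 = 0.0045000; payment = 84,500 × 0.0045000 / (1 − (1+0.0045000)^−120) = €912.87.
Lender B: monthly rate = 4.4%/12 = 0.0036667; payment = 84,500 × 0.0036667 / (1 − (1+0.0036667)^−120) = €871.68.
Monthly savings = €912.87 − €871.68 = €41.19.
Break-even = €2,000.00 / €41.19 = 48.56 → 49 months.

49 months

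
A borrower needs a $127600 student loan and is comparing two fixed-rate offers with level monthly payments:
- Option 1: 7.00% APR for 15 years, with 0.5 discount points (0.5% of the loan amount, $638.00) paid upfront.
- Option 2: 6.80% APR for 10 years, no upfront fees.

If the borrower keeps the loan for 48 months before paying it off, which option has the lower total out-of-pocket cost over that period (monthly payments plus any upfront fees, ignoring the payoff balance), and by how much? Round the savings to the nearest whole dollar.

Option 1 by $14,795

Option 1: monthly rate = 7%/12 = 0.0058333; payment = 127,600 × 0.0058333 / (1 − (1+0.0058333)^−180) = $1,146.90.
Option 2: monthly rate = 6.8%/12 = 0.0056667; payment = 127,600 × 0.0056667 / (1 − (1+0.0056667)^−120) = $1,468.43.
Over 48 months: Option 1 costs 48 × $1,146.90 + $638.00 = $55,689.20; Option 2 costs 48 × $1,468.43 = $70,484.64.
Option 1 is cheaper by $70,484.64 − $55,689.20 = $14,795.44.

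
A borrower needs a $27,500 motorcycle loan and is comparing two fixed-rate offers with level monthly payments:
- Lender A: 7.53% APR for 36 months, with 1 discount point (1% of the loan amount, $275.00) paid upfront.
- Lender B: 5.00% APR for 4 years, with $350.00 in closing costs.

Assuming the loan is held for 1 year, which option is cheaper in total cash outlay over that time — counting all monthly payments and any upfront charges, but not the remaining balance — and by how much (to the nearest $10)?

Lender B by $2,590

Lender A: at 7.53% the monthly rate is 0.0062750, so the payment is 27,500 × 0.0062750 / (1 − 1.0062750^−36) = $855.80.
Lender B: at 5.00% the monthly rate is 0.0041667, so the payment is 27,500 × 0.0041667 / (1 − 1.0041667^−48) = $633.31.
Over 12 months: Lender A costs 12 × $855.80 + $275.00 = $10,544.60; Lender B costs 12 × $633.31 + $350.00 = $7,949.72.
Lender B is cheaper by $10,544.60 − $7,949.72 = $2,594.88.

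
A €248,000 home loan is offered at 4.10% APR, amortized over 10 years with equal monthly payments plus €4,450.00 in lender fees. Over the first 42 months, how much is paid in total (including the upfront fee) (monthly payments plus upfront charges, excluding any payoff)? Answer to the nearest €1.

At 4.10% the monthly rate is 0.0034167, so the payment is 248,000 × 0.0034167 / (1 − 1.0034167^−120) = €2,522.68.
Total outlay = 42 × €2,522.68 + €4,450.00 = €110,402.56.

€110,403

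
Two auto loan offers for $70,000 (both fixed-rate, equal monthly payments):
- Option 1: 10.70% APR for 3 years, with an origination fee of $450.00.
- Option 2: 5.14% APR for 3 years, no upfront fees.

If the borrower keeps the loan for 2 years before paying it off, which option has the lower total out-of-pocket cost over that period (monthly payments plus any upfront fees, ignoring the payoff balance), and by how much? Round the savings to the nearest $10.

Option 1: monthly rate = 10.7%/12 = 0.0089167; payment = 70,000 × 0.0089167 / (1 − (1+0.0089167)^−36) = $2,281.78.
Option 2: monthly rate = 5.14%/12 = 0.0042833; payment = 70,000 × 0.0042833 / (1 − (1+0.0042833)^−36) = $2,102.37.
Over 24 months: Option 1 costs 24 × $2,281.78 + $450.00 = $55,212.72; Option 2 costs 24 × $2,102.37 = $50,456.88.
Option 2 is cheaper by $55,212.72 − $50,456.88 = $4,755.84.

Option 2 by $4,760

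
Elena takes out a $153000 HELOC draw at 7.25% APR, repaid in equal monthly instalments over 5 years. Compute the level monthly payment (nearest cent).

$3,047.66

At 7.25% the monthly rate is 0.0060417, so the payment is 153,000 × 0.0060417 / (1 − 1.0060417^−60) = $3,047.66.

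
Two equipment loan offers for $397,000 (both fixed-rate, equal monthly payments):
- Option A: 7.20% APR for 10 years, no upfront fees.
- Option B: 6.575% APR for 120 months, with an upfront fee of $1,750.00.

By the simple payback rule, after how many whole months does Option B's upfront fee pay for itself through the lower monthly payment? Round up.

Option A: at 7.20% the monthly rate is 0.0060000, so the payment is 397,000 × 0.0060000 / (1 − 1.0060000^−120) = $4,650.53.
Option B: at 6.575% the monthly rate is 0.0054792, so the payment is 397,000 × 0.0054792 / (1 − 1.0054792^−120) = $4,523.02.
Monthly savings = $4,650.53 − $4,523.02 = $127.51.
Break-even = $1,750.00 / $127.51 = 13.72 → 14 months.

14 months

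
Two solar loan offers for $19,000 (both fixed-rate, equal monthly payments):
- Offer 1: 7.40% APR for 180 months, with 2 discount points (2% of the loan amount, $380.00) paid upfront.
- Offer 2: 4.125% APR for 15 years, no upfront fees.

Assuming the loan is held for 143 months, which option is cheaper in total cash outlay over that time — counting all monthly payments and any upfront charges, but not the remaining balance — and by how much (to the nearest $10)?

Offer 1: monthly rate = 7.4%/12 = 0.0061667; payment = 19,000 × 0.0061667 / (1 − (1+0.0061667)^−180) = $175.05.
Offer 2: at 4.125% the monthly rate is 0.0034375, so the payment is 19,000 × 0.0034375 / (1 − 1.0034375^−180) = $141.73.
Over 143 months: Offer 1 costs 143 × $175.05 + $380.00 = $25,412.15; Offer 2 costs 143 × $141.73 = $20,267.39.
Offer 2 is cheaper by $25,412.15 − $20,267.39 = $5,144.76.

Offer 2 by $5,140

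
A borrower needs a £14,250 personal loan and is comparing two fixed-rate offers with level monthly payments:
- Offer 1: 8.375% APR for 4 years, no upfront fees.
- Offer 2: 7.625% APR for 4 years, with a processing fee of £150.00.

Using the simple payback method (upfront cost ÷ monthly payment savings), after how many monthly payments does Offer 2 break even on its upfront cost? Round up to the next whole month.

Offer 1: monthly rate = 8.375%/12 = 0.0069792; payment = 14,250 × 0.0069792 / (1 − (1+0.0069792)^−48) = £350.40.
Offer 2: monthly rate = 7.625%/12 = 0.0063542; payment = 14,250 × 0.0063542 / (1 − (1+0.0063542)^−48) = £345.38.
Monthly savings = £350.40 − £345.38 = £5.02.
Break-even = £150.00 / £5.02 = 29.88 → 30 months.

30 months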